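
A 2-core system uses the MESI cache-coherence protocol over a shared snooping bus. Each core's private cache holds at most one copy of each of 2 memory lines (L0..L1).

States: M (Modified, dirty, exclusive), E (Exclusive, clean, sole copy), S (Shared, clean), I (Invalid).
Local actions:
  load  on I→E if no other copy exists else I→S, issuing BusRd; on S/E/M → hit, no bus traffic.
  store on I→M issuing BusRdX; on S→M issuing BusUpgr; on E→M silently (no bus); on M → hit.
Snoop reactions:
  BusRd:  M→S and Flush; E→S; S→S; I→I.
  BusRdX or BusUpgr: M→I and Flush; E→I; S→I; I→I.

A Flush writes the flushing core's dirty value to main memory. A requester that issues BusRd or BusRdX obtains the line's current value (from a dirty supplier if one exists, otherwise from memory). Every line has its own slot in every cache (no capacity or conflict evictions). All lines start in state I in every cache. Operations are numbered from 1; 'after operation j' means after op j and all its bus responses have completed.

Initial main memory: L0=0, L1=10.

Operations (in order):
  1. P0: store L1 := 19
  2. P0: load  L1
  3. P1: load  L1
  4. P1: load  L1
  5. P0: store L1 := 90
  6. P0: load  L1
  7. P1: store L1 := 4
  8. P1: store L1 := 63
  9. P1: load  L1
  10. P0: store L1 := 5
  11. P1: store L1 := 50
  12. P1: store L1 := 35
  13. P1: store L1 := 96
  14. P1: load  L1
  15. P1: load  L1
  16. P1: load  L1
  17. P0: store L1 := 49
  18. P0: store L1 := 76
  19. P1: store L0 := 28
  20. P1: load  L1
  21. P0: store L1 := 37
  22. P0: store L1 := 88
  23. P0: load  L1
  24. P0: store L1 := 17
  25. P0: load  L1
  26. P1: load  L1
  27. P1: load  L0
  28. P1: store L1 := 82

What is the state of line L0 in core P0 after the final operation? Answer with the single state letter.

[1] P0: store L1 := 19 | P0:M(19), P1:I | bus: BusRdX
[2] P0: load  L1 | P0:M(19), P1:I | bus: none
[3] P1: load  L1 | P0:S(19), P1:S(19) | bus: BusRd,Flush
[4] P1: load  L1 | P0:S(19), P1:S(19) | bus: none
[5] P0: store L1 := 90 | P0:M(90), P1:I | bus: BusUpgr
[6] P0: load  L1 | P0:M(90), P1:I | bus: none
[7] P1: store L1 := 4 | P0:I, P1:M(4) | bus: BusRdX,Flush
[8] P1: store L1 := 63 | P0:I, P1:M(63) | bus: none
[9] P1: load  L1 | P0:I, P1:M(63) | bus: none
[10] P0: store L1 := 5 | P0:M(5), P1:I | bus: BusRdX,Flush
[11] P1: store L1 := 50 | P0:I, P1:M(50) | bus: BusRdX,Flush
[12] P1: store L1 := 35 | P0:I, P1:M(35) | bus: none
[13] P1: store L1 := 96 | P0:I, P1:M(96) | bus: none
[14] P1: load  L1 | P0:I, P1:M(96) | bus: none
[15] P1: load  L1 | P0:I, P1:M(96) | bus: none
[16] P1: load  L1 | P0:I, P1:M(96) | bus: none
[17] P0: store L1 := 49 | P0:M(49), P1:I | bus: BusRdX,Flush
[18] P0: store L1 := 76 | P0:M(76), P1:I | bus: none
[19] P1: store L0 := 28 | P0:I, P1:M(28) | bus: BusRdX
[20] P1: load  L1 | P0:S(76), P1:S(76) | bus: BusRd,Flush
[21] P0: store L1 := 37 | P0:M(37), P1:I | bus: BusUpgr
[22] P0: store L1 := 88 | P0:M(88), P1:I | bus: none
[23] P0: load  L1 | P0:M(88), P1:I | bus: none
[24] P0: store L1 := 17 | P0:M(17), P1:I | bus: none
[25] P0: load  L1 | P0:M(17), P1:I | bus: none
[26] P1: load  L1 | P0:S(17), P1:S(17) | bus: BusRd,Flush
[27] P1: load  L0 | P0:I, P1:M(28) | bus: none
[28] P1: store L1 := 82 | P0:I, P1:M(82) | bus: BusUpgr

state = I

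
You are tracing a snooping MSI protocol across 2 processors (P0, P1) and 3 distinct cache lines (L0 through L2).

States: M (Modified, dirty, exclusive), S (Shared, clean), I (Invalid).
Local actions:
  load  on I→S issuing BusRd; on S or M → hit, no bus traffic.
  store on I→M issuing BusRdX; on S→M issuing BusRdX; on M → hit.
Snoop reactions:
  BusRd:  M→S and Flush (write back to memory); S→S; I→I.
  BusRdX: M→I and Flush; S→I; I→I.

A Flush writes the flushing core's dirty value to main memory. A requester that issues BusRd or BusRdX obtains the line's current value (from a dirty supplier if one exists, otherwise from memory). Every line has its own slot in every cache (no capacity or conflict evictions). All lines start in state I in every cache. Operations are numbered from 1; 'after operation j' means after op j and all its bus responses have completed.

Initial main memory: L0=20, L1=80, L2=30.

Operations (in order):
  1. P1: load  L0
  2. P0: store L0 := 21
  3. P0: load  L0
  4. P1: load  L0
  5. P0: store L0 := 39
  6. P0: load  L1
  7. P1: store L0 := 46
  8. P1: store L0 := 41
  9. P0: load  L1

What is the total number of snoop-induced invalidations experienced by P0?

invalidations = 1

step 1: P1: load  L0  ⟶  IS  (L0)  txn=BusRd  M[L0]=20
step 2: P0: store L0 := 21  ⟶  MI  (L0)  txn=BusRdX  M[L0]=20
step 3: P0: load  L0  ⟶  MI  (L0)  txn=∅  M[L0]=20
step 4: P1: load  L0  ⟶  SS  (L0)  txn=BusRd+Flush  M[L0]=21
step 5: P0: store L0 := 39  ⟶  MI  (L0)  txn=BusRdX  M[L0]=21
step 6: P0: load  L1  ⟶  SI  (L1)  txn=BusRd  M[L1]=80
step 7: P1: store L0 := 46  ⟶  IM  (L0)  txn=BusRdX+Flush  M[L0]=39
step 8: P1: store L0 := 41  ⟶  IM  (L0)  txn=∅  M[L0]=39
step 9: P0: load  L1  ⟶  SI  (L1)  txn=∅  M[L1]=80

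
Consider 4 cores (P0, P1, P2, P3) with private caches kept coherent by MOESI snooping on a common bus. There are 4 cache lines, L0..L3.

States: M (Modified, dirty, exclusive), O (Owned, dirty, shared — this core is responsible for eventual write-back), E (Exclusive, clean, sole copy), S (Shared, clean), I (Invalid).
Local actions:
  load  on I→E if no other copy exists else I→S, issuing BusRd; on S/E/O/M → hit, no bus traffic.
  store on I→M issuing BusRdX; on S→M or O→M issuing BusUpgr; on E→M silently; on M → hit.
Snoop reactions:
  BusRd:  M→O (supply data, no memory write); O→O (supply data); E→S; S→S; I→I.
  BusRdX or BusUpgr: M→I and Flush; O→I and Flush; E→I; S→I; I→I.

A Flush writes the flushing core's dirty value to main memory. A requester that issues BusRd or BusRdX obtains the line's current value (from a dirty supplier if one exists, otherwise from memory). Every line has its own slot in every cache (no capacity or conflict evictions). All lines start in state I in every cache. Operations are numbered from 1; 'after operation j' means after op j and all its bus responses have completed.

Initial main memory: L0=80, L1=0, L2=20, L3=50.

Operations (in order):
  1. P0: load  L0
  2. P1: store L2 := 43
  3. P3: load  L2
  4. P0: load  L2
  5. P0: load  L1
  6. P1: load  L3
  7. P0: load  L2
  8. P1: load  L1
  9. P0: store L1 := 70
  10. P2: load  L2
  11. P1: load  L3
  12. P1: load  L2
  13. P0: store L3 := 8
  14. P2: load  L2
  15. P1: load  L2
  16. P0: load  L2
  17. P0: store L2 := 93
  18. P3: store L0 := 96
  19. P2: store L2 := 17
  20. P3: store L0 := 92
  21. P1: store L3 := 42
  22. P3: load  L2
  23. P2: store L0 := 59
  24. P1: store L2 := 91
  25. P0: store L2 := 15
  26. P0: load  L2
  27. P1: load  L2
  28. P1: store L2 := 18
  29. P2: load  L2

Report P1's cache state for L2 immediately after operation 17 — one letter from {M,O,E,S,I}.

step 1: P0: load  L0  ⟶  EIII  (L0)  txn=BusRd  M[L0]=80
step 2: P1: store L2 := 43  ⟶  IMII  (L2)  txn=BusRdX  M[L2]=20
step 3: P3: load  L2  ⟶  IOIS  (L2)  txn=BusRd  M[L2]=20
step 4: P0: load  L2  ⟶  SOIS  (L2)  txn=BusRd  M[L2]=20
step 5: P0: load  L1  ⟶  EIII  (L1)  txn=BusRd  M[L1]=0
step 6: P1: load  L3  ⟶  IEII  (L3)  txn=BusRd  M[L3]=50
step 7: P0: load  L2  ⟶  SOIS  (L2)  txn=∅  M[L2]=20
step 8: P1: load  L1  ⟶  SSII  (L1)  txn=BusRd  M[L1]=0
step 9: P0: store L1 := 70  ⟶  MIII  (L1)  txn=BusUpgr  M[L1]=0
step 10: P2: load  L2  ⟶  SOSS  (L2)  txn=BusRd  M[L2]=20
step 11: P1: load  L3  ⟶  IEII  (L3)  txn=∅  M[L3]=50
step 12: P1: load  L2  ⟶  SOSS  (L2)  txn=∅  M[L2]=20
step 13: P0: store L3 := 8  ⟶  MIII  (L3)  txn=BusRdX  M[L3]=50
step 14: P2: load  L2  ⟶  SOSS  (L2)  txn=∅  M[L2]=20
step 15: P1: load  L2  ⟶  SOSS  (L2)  txn=∅  M[L2]=20
step 16: P0: load  L2  ⟶  SOSS  (L2)  txn=∅  M[L2]=20
step 17: P0: store L2 := 93  ⟶  MIII  (L2)  txn=BusUpgr+Flush  M[L2]=43
step 18: P3: store L0 := 96  ⟶  IIIM  (L0)  txn=BusRdX  M[L0]=80
step 19: P2: store L2 := 17  ⟶  IIMI  (L2)  txn=BusRdX+Flush  M[L2]=93
step 20: P3: store L0 := 92  ⟶  IIIM  (L0)  txn=∅  M[L0]=80
step 21: P1: store L3 := 42  ⟶  IMII  (L3)  txn=BusRdX+Flush  M[L3]=8
step 22: P3: load  L2  ⟶  IIOS  (L2)  txn=BusRd  M[L2]=93
step 23: P2: store L0 := 59  ⟶  IIMI  (L0)  txn=BusRdX+Flush  M[L0]=92
step 24: P1: store L2 := 91  ⟶  IMII  (L2)  txn=BusRdX+Flush  M[L2]=17
step 25: P0: store L2 := 15  ⟶  MIII  (L2)  txn=BusRdX+Flush  M[L2]=91
step 26: P0: load  L2  ⟶  MIII  (L2)  txn=∅  M[L2]=91
step 27: P1: load  L2  ⟶  OSII  (L2)  txn=BusRd  M[L2]=91
step 28: P1: store L2 := 18  ⟶  IMII  (L2)  txn=BusUpgr+Flush  M[L2]=15
step 29: P2: load  L2  ⟶  IOSI  (L2)  txn=BusRd  M[L2]=15

state = I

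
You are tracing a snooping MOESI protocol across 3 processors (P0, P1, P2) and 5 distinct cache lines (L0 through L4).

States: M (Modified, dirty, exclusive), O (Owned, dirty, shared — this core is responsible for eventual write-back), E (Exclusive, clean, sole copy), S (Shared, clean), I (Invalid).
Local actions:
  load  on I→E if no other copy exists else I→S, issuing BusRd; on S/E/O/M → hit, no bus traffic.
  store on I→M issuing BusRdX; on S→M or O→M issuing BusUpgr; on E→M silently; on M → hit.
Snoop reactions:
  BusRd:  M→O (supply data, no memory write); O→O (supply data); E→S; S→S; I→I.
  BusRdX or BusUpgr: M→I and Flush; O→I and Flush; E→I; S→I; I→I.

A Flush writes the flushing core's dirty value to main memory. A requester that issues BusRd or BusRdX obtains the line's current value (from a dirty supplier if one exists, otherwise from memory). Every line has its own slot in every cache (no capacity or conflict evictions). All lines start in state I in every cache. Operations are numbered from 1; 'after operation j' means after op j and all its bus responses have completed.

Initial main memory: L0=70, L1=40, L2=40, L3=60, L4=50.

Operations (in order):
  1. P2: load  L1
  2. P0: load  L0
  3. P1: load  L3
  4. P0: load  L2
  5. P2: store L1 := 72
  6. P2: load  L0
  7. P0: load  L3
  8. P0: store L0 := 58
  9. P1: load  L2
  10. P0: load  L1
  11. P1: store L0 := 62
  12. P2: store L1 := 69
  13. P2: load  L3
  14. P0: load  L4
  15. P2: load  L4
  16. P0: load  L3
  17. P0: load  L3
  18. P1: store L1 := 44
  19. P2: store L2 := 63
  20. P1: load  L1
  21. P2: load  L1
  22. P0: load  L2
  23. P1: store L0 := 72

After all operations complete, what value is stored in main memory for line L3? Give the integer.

[1] P2: load  L1 | P0:I, P1:I, P2:E(40) | bus: BusRd
[2] P0: load  L0 | P0:E(70), P1:I, P2:I | bus: BusRd
[3] P1: load  L3 | P0:I, P1:E(60), P2:I | bus: BusRd
[4] P0: load  L2 | P0:E(40), P1:I, P2:I | bus: BusRd
[5] P2: store L1 := 72 | P0:I, P1:I, P2:M(72) | bus: none
[6] P2: load  L0 | P0:S(70), P1:I, P2:S(70) | bus: BusRd
[7] P0: load  L3 | P0:S(60), P1:S(60), P2:I | bus: BusRd
[8] P0: store L0 := 58 | P0:M(58), P1:I, P2:I | bus: BusUpgr
[9] P1: load  L2 | P0:S(40), P1:S(40), P2:I | bus: BusRd
[10] P0: load  L1 | P0:S(72), P1:I, P2:O(72) | bus: BusRd
[11] P1: store L0 := 62 | P0:I, P1:M(62), P2:I | bus: BusRdX,Flush
[12] P2: store L1 := 69 | P0:I, P1:I, P2:M(69) | bus: BusUpgr
[13] P2: load  L3 | P0:S(60), P1:S(60), P2:S(60) | bus: BusRd
[14] P0: load  L4 | P0:E(50), P1:I, P2:I | bus: BusRd
[15] P2: load  L4 | P0:S(50), P1:I, P2:S(50) | bus: BusRd
[16] P0: load  L3 | P0:S(60), P1:S(60), P2:S(60) | bus: none
[17] P0: load  L3 | P0:S(60), P1:S(60), P2:S(60) | bus: none
[18] P1: store L1 := 44 | P0:I, P1:M(44), P2:I | bus: BusRdX,Flush
[19] P2: store L2 := 63 | P0:I, P1:I, P2:M(63) | bus: BusRdX
[20] P1: load  L1 | P0:I, P1:M(44), P2:I | bus: none
[21] P2: load  L1 | P0:I, P1:O(44), P2:S(44) | bus: BusRd
[22] P0: load  L2 | P0:S(63), P1:I, P2:O(63) | bus: BusRd
[23] P1: store L0 := 72 | P0:I, P1:M(72), P2:I | bus: none

memory[L3] = 60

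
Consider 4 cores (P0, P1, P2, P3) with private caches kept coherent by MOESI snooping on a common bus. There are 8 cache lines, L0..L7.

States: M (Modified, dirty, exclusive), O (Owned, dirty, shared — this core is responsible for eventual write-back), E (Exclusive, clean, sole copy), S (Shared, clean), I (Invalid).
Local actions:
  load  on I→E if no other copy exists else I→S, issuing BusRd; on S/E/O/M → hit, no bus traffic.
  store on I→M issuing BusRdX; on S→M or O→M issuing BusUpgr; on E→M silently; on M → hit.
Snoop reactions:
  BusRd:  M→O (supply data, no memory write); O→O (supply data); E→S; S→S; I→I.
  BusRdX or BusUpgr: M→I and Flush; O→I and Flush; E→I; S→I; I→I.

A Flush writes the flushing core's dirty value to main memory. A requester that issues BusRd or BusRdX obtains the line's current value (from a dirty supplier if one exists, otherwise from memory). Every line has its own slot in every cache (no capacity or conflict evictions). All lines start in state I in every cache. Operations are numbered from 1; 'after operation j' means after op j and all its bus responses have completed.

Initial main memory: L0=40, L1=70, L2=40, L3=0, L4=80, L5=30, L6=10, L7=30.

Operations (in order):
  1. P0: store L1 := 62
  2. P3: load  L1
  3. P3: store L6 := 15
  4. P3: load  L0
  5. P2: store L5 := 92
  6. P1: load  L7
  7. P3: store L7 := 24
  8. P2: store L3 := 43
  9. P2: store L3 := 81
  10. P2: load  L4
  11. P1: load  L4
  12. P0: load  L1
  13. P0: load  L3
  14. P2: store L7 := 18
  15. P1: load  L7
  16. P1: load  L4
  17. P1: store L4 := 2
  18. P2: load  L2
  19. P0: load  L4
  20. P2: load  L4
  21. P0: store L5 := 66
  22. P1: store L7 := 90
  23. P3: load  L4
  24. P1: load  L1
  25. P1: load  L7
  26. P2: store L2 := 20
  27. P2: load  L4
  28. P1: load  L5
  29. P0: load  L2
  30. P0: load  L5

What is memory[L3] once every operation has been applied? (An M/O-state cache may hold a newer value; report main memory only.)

memory[L3] = 0

step 1: P0: store L1 := 62  ⟶  MIII  (L1)  txn=BusRdX  M[L1]=70
step 2: P3: load  L1  ⟶  OIIS  (L1)  txn=BusRd  M[L1]=70
step 3: P3: store L6 := 15  ⟶  IIIM  (L6)  txn=BusRdX  M[L6]=10
step 4: P3: load  L0  ⟶  IIIE  (L0)  txn=BusRd  M[L0]=40
step 5: P2: store L5 := 92  ⟶  IIMI  (L5)  txn=BusRdX  M[L5]=30
step 6: P1: load  L7  ⟶  IEII  (L7)  txn=BusRd  M[L7]=30
step 7: P3: store L7 := 24  ⟶  IIIM  (L7)  txn=BusRdX  M[L7]=30
step 8: P2: store L3 := 43  ⟶  IIMI  (L3)  txn=BusRdX  M[L3]=0
step 9: P2: store L3 := 81  ⟶  IIMI  (L3)  txn=∅  M[L3]=0
step 10: P2: load  L4  ⟶  IIEI  (L4)  txn=BusRd  M[L4]=80
step 11: P1: load  L4  ⟶  ISSI  (L4)  txn=BusRd  M[L4]=80
step 12: P0: load  L1  ⟶  OIIS  (L1)  txn=∅  M[L1]=70
step 13: P0: load  L3  ⟶  SIOI  (L3)  txn=BusRd  M[L3]=0
step 14: P2: store L7 := 18  ⟶  IIMI  (L7)  txn=BusRdX+Flush  M[L7]=24
step 15: P1: load  L7  ⟶  ISOI  (L7)  txn=BusRd  M[L7]=24
step 16: P1: load  L4  ⟶  ISSI  (L4)  txn=∅  M[L4]=80
step 17: P1: store L4 := 2  ⟶  IMII  (L4)  txn=BusUpgr  M[L4]=80
step 18: P2: load  L2  ⟶  IIEI  (L2)  txn=BusRd  M[L2]=40
step 19: P0: load  L4  ⟶  SOII  (L4)  txn=BusRd  M[L4]=80
step 20: P2: load  L4  ⟶  SOSI  (L4)  txn=BusRd  M[L4]=80
step 21: P0: store L5 := 66  ⟶  MIII  (L5)  txn=BusRdX+Flush  M[L5]=92
step 22: P1: store L7 := 90  ⟶  IMII  (L7)  txn=BusUpgr+Flush  M[L7]=18
step 23: P3: load  L4  ⟶  SOSS  (L4)  txn=BusRd  M[L4]=80
step 24: P1: load  L1  ⟶  OSIS  (L1)  txn=BusRd  M[L1]=70
step 25: P1: load  L7  ⟶  IMII  (L7)  txn=∅  M[L7]=18
step 26: P2: store L2 := 20  ⟶  IIMI  (L2)  txn=∅  M[L2]=40
step 27: P2: load  L4  ⟶  SOSS  (L4)  txn=∅  M[L4]=80
step 28: P1: load  L5  ⟶  OSII  (L5)  txn=BusRd  M[L5]=92
step 29: P0: load  L2  ⟶  SIOI  (L2)  txn=BusRd  M[L2]=40
step 30: P0: load  L5  ⟶  OSII  (L5)  txn=∅  M[L5]=92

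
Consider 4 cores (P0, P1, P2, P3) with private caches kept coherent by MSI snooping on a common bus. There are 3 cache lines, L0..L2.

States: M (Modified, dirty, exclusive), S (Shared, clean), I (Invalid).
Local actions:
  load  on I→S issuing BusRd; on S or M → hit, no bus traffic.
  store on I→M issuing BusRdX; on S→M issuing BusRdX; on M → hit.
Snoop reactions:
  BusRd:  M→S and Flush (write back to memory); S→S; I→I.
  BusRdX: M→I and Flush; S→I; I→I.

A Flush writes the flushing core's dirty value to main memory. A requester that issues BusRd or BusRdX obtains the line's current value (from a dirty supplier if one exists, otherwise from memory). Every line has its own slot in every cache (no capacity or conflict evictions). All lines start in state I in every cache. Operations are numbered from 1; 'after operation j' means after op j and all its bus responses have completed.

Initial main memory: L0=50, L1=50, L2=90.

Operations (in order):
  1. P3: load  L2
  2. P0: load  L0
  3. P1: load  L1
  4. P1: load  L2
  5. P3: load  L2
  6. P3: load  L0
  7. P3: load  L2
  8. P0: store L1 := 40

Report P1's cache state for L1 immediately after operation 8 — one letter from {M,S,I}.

1. P3: load  L2  bus=[BusRd]  L2: P0=I P1=I P2=I P3=S  mem[L2]=90
2. P0: load  L0  bus=[BusRd]  L0: P0=S P1=I P2=I P3=I  mem[L0]=50
3. P1: load  L1  bus=[BusRd]  L1: P0=I P1=S P2=I P3=I  mem[L1]=50
4. P1: load  L2  bus=[BusRd]  L2: P0=I P1=S P2=I P3=S  mem[L2]=90
5. P3: load  L2  bus=[-]  L2: P0=I P1=S P2=I P3=S  mem[L2]=90
6. P3: load  L0  bus=[BusRd]  L0: P0=S P1=I P2=I P3=S  mem[L0]=50
7. P3: load  L2  bus=[-]  L2: P0=I P1=S P2=I P3=S  mem[L2]=90
8. P0: store L1 := 40  bus=[BusRdX]  L1: P0=M P1=I P2=I P3=I  mem[L1]=50

state = I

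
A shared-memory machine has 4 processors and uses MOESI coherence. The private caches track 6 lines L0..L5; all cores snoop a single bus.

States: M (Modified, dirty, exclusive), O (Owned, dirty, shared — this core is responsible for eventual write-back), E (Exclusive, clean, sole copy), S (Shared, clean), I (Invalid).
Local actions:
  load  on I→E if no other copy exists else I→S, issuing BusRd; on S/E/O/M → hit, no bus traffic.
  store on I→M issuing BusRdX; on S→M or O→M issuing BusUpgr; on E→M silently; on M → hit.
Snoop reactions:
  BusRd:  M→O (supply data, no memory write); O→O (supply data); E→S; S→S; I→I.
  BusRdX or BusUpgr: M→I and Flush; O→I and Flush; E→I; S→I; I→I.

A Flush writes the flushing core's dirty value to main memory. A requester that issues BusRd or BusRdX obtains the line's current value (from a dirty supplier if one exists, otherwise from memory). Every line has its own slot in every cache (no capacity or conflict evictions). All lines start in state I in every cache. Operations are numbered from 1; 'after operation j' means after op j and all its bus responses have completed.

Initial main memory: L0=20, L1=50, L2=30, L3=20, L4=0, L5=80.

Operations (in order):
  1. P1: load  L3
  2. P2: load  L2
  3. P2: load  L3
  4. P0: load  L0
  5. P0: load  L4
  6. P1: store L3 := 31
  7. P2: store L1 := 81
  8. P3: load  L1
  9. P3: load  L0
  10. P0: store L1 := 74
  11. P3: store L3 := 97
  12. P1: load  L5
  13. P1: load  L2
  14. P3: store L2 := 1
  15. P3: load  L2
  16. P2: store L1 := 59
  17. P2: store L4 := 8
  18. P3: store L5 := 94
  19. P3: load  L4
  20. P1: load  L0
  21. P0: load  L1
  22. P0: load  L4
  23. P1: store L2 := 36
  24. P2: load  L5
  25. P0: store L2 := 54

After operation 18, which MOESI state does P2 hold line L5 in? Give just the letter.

1. P1: load  L3  bus=[BusRd]  L3: P0=I P1=E P2=I P3=I  mem[L3]=20
2. P2: load  L2  bus=[BusRd]  L2: P0=I P1=I P2=E P3=I  mem[L2]=30
3. P2: load  L3  bus=[BusRd]  L3: P0=I P1=S P2=S P3=I  mem[L3]=20
4. P0: load  L0  bus=[BusRd]  L0: P0=E P1=I P2=I P3=I  mem[L0]=20
5. P0: load  L4  bus=[BusRd]  L4: P0=E P1=I P2=I P3=I  mem[L4]=0
6. P1: store L3 := 31  bus=[BusUpgr]  L3: P0=I P1=M P2=I P3=I  mem[L3]=20
7. P2: store L1 := 81  bus=[BusRdX]  L1: P0=I P1=I P2=M P3=I  mem[L1]=50
8. P3: load  L1  bus=[BusRd]  L1: P0=I P1=I P2=O P3=S  mem[L1]=50
9. P3: load  L0  bus=[BusRd]  L0: P0=S P1=I P2=I P3=S  mem[L0]=20
10. P0: store L1 := 74  bus=[BusRdX,Flush]  L1: P0=M P1=I P2=I P3=I  mem[L1]=81
11. P3: store L3 := 97  bus=[BusRdX,Flush]  L3: P0=I P1=I P2=I P3=M  mem[L3]=31
12. P1: load  L5  bus=[BusRd]  L5: P0=I P1=E P2=I P3=I  mem[L5]=80
13. P1: load  L2  bus=[BusRd]  L2: P0=I P1=S P2=S P3=I  mem[L2]=30
14. P3: store L2 := 1  bus=[BusRdX]  L2: P0=I P1=I P2=I P3=M  mem[L2]=30
15. P3: load  L2  bus=[-]  L2: P0=I P1=I P2=I P3=M  mem[L2]=30
16. P2: store L1 := 59  bus=[BusRdX,Flush]  L1: P0=I P1=I P2=M P3=I  mem[L1]=74
17. P2: store L4 := 8  bus=[BusRdX]  L4: P0=I P1=I P2=M P3=I  mem[L4]=0
18. P3: store L5 := 94  bus=[BusRdX]  L5: P0=I P1=I P2=I P3=M  mem[L5]=80
19. P3: load  L4  bus=[BusRd]  L4: P0=I P1=I P2=O P3=S  mem[L4]=0
20. P1: load  L0  bus=[BusRd]  L0: P0=S P1=S P2=I P3=S  mem[L0]=20
21. P0: load  L1  bus=[BusRd]  L1: P0=S P1=I P2=O P3=I  mem[L1]=74
22. P0: load  L4  bus=[BusRd]  L4: P0=S P1=I P2=O P3=S  mem[L4]=0
23. P1: store L2 := 36  bus=[BusRdX,Flush]  L2: P0=I P1=M P2=I P3=I  mem[L2]=1
24. P2: load  L5  bus=[BusRd]  L5: P0=I P1=I P2=S P3=O  mem[L5]=80
25. P0: store L2 := 54  bus=[BusRdX,Flush]  L2: P0=M P1=I P2=I P3=I  mem[L2]=36

state = I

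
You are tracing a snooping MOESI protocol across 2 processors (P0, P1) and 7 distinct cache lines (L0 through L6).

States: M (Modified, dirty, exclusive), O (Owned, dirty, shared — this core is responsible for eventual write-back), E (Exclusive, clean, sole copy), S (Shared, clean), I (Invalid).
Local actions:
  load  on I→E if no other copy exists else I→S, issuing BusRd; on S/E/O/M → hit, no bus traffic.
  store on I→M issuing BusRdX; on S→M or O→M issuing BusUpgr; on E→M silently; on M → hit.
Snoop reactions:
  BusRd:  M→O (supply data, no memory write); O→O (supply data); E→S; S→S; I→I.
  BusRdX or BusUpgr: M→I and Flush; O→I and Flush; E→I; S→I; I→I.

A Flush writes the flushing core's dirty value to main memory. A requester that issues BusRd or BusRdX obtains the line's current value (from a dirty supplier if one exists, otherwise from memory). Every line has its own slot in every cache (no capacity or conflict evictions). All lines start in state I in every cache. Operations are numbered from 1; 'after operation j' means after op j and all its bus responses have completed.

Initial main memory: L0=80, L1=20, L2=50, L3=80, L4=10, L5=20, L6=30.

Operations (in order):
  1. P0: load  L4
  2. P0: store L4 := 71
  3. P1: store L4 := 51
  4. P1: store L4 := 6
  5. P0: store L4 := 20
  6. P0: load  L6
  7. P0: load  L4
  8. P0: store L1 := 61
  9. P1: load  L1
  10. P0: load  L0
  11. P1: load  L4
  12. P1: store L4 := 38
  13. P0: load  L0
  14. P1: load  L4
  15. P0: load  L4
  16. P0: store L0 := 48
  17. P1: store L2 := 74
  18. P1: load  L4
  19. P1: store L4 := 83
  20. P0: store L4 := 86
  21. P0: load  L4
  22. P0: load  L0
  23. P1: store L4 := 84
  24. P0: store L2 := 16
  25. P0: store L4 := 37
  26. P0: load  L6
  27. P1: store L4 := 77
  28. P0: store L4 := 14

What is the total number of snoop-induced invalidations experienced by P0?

[1] P0: load  L4 | P0:E(10), P1:I | bus: BusRd
[2] P0: store L4 := 71 | P0:M(71), P1:I | bus: none
[3] P1: store L4 := 51 | P0:I, P1:M(51) | bus: BusRdX,Flush
[4] P1: store L4 := 6 | P0:I, P1:M(6) | bus: none
[5] P0: store L4 := 20 | P0:M(20), P1:I | bus: BusRdX,Flush
[6] P0: load  L6 | P0:E(30), P1:I | bus: BusRd
[7] P0: load  L4 | P0:M(20), P1:I | bus: none
[8] P0: store L1 := 61 | P0:M(61), P1:I | bus: BusRdX
[9] P1: load  L1 | P0:O(61), P1:S(61) | bus: BusRd
[10] P0: load  L0 | P0:E(80), P1:I | bus: BusRd
[11] P1: load  L4 | P0:O(20), P1:S(20) | bus: BusRd
[12] P1: store L4 := 38 | P0:I, P1:M(38) | bus: BusUpgr,Flush
[13] P0: load  L0 | P0:E(80), P1:I | bus: none
[14] P1: load  L4 | P0:I, P1:M(38) | bus: none
[15] P0: load  L4 | P0:S(38), P1:O(38) | bus: BusRd
[16] P0: store L0 := 48 | P0:M(48), P1:I | bus: none
[17] P1: store L2 := 74 | P0:I, P1:M(74) | bus: BusRdX
[18] P1: load  L4 | P0:S(38), P1:O(38) | bus: none
[19] P1: store L4 := 83 | P0:I, P1:M(83) | bus: BusUpgr
[20] P0: store L4 := 86 | P0:M(86), P1:I | bus: BusRdX,Flush
[21] P0: load  L4 | P0:M(86), P1:I | bus: none
[22] P0: load  L0 | P0:M(48), P1:I | bus: none
[23] P1: store L4 := 84 | P0:I, P1:M(84) | bus: BusRdX,Flush
[24] P0: store L2 := 16 | P0:M(16), P1:I | bus: BusRdX,Flush
[25] P0: store L4 := 37 | P0:M(37), P1:I | bus: BusRdX,Flush
[26] P0: load  L6 | P0:E(30), P1:I | bus: none
[27] P1: store L4 := 77 | P0:I, P1:M(77) | bus: BusRdX,Flush
[28] P0: store L4 := 14 | P0:M(14), P1:I | bus: BusRdX,Flush

invalidations = 5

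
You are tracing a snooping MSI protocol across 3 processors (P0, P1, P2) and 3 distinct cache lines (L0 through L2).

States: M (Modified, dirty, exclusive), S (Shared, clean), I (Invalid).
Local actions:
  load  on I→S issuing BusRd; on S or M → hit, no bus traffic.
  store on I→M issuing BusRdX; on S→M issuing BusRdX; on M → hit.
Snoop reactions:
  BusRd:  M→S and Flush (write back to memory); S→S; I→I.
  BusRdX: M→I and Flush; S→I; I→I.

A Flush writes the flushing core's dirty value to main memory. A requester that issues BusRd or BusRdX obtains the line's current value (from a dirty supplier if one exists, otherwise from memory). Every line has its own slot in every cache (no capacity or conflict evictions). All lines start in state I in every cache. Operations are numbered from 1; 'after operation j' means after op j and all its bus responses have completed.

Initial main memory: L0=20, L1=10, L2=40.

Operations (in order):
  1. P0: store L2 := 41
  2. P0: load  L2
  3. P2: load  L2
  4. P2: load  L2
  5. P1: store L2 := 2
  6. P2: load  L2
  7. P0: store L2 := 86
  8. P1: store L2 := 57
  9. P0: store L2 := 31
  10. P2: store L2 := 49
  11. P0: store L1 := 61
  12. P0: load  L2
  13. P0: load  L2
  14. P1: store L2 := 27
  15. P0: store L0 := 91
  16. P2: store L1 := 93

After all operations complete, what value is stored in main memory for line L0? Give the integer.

memory[L0] = 20

[1] P0: store L2 := 41 | P0:M(41), P1:I, P2:I | bus: BusRdX
[2] P0: load  L2 | P0:M(41), P1:I, P2:I | bus: none
[3] P2: load  L2 | P0:S(41), P1:I, P2:S(41) | bus: BusRd,Flush
[4] P2: load  L2 | P0:S(41), P1:I, P2:S(41) | bus: none
[5] P1: store L2 := 2 | P0:I, P1:M(2), P2:I | bus: BusRdX
[6] P2: load  L2 | P0:I, P1:S(2), P2:S(2) | bus: BusRd,Flush
[7] P0: store L2 := 86 | P0:M(86), P1:I, P2:I | bus: BusRdX
[8] P1: store L2 := 57 | P0:I, P1:M(57), P2:I | bus: BusRdX,Flush
[9] P0: store L2 := 31 | P0:M(31), P1:I, P2:I | bus: BusRdX,Flush
[10] P2: store L2 := 49 | P0:I, P1:I, P2:M(49) | bus: BusRdX,Flush
[11] P0: store L1 := 61 | P0:M(61), P1:I, P2:I | bus: BusRdX
[12] P0: load  L2 | P0:S(49), P1:I, P2:S(49) | bus: BusRd,Flush
[13] P0: load  L2 | P0:S(49), P1:I, P2:S(49) | bus: none
[14] P1: store L2 := 27 | P0:I, P1:M(27), P2:I | bus: BusRdX
[15] P0: store L0 := 91 | P0:M(91), P1:I, P2:I | bus: BusRdX
[16] P2: store L1 := 93 | P0:I, P1:I, P2:M(93) | bus: BusRdX,Flush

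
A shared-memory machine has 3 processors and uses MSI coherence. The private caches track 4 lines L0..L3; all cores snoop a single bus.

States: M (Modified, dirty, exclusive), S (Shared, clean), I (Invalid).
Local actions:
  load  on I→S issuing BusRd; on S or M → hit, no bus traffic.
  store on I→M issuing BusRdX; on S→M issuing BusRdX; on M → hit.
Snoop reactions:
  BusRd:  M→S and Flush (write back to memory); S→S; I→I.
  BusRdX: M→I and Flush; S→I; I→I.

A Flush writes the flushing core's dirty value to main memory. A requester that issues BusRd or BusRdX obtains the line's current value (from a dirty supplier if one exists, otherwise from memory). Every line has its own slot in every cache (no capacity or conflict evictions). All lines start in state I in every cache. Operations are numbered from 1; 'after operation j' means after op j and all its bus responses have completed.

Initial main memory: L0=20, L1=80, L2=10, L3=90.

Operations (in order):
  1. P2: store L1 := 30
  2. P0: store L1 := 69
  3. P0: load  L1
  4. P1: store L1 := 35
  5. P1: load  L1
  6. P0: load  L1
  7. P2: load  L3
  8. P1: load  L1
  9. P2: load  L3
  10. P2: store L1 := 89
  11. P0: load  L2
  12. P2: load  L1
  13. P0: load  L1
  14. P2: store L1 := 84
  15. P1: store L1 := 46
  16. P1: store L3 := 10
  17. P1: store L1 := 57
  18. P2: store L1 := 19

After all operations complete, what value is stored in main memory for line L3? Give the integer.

memory[L3] = 90

  op1 P2: store L1 := 30 → I/I/M on L1; bus BusRdX; mem=80
  op2 P0: store L1 := 69 → M/I/I on L1; bus BusRdX Flush; mem=30
  op3 P0: load  L1 → M/I/I on L1; bus (none); mem=30
  op4 P1: store L1 := 35 → I/M/I on L1; bus BusRdX Flush; mem=69
  op5 P1: load  L1 → I/M/I on L1; bus (none); mem=69
  op6 P0: load  L1 → S/S/I on L1; bus BusRd Flush; mem=35
  op7 P2: load  L3 → I/I/S on L3; bus BusRd; mem=90
  op8 P1: load  L1 → S/S/I on L1; bus (none); mem=35
  op9 P2: load  L3 → I/I/S on L3; bus (none); mem=90
  op10 P2: store L1 := 89 → I/I/M on L1; bus BusRdX; mem=35
  op11 P0: load  L2 → S/I/I on L2; bus BusRd; mem=10
  op12 P2: load  L1 → I/I/M on L1; bus (none); mem=35
  op13 P0: load  L1 → S/I/S on L1; bus BusRd Flush; mem=89
  op14 P2: store L1 := 84 → I/I/M on L1; bus BusRdX; mem=89
  op15 P1: store L1 := 46 → I/M/I on L1; bus BusRdX Flush; mem=84
  op16 P1: store L3 := 10 → I/M/I on L3; bus BusRdX; mem=90
  op17 P1: store L1 := 57 → I/M/I on L1; bus (none); mem=84
  op18 P2: store L1 := 19 → I/I/M on L1; bus BusRdX Flush; mem=57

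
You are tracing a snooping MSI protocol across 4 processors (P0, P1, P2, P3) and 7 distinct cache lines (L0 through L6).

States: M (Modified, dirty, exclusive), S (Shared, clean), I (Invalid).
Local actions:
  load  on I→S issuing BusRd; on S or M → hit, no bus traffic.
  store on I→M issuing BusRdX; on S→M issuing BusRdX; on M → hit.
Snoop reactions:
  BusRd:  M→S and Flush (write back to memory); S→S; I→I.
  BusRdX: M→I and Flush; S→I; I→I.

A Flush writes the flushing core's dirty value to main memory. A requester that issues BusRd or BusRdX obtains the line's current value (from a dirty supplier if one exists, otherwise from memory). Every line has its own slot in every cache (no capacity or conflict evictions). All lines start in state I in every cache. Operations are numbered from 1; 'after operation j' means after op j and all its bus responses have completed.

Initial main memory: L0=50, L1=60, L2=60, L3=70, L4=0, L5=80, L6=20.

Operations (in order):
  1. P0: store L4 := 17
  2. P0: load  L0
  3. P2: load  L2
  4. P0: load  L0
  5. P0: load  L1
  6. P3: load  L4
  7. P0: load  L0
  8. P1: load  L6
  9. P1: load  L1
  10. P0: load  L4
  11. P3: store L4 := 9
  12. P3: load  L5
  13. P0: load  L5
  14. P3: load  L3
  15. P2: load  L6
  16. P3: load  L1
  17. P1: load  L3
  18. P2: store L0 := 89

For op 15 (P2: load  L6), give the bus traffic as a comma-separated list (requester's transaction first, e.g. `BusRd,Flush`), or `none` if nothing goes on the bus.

bus = BusRd

  op1 P0: store L4 := 17 → M/I/I/I on L4; bus BusRdX; mem=0
  op2 P0: load  L0 → S/I/I/I on L0; bus BusRd; mem=50
  op3 P2: load  L2 → I/I/S/I on L2; bus BusRd; mem=60
  op4 P0: load  L0 → S/I/I/I on L0; bus (none); mem=50
  op5 P0: load  L1 → S/I/I/I on L1; bus BusRd; mem=60
  op6 P3: load  L4 → S/I/I/S on L4; bus BusRd Flush; mem=17
  op7 P0: load  L0 → S/I/I/I on L0; bus (none); mem=50
  op8 P1: load  L6 → I/S/I/I on L6; bus BusRd; mem=20
  op9 P1: load  L1 → S/S/I/I on L1; bus BusRd; mem=60
  op10 P0: load  L4 → S/I/I/S on L4; bus (none); mem=17
  op11 P3: store L4 := 9 → I/I/I/M on L4; bus BusRdX; mem=17
  op12 P3: load  L5 → I/I/I/S on L5; bus BusRd; mem=80
  op13 P0: load  L5 → S/I/I/S on L5; bus BusRd; mem=80
  op14 P3: load  L3 → I/I/I/S on L3; bus BusRd; mem=70
  op15 P2: load  L6 → I/S/S/I on L6; bus BusRd; mem=20
  op16 P3: load  L1 → S/S/I/S on L1; bus BusRd; mem=60
  op17 P1: load  L3 → I/S/I/S on L3; bus BusRd; mem=70
  op18 P2: store L0 := 89 → I/I/M/I on L0; bus BusRdX; mem=50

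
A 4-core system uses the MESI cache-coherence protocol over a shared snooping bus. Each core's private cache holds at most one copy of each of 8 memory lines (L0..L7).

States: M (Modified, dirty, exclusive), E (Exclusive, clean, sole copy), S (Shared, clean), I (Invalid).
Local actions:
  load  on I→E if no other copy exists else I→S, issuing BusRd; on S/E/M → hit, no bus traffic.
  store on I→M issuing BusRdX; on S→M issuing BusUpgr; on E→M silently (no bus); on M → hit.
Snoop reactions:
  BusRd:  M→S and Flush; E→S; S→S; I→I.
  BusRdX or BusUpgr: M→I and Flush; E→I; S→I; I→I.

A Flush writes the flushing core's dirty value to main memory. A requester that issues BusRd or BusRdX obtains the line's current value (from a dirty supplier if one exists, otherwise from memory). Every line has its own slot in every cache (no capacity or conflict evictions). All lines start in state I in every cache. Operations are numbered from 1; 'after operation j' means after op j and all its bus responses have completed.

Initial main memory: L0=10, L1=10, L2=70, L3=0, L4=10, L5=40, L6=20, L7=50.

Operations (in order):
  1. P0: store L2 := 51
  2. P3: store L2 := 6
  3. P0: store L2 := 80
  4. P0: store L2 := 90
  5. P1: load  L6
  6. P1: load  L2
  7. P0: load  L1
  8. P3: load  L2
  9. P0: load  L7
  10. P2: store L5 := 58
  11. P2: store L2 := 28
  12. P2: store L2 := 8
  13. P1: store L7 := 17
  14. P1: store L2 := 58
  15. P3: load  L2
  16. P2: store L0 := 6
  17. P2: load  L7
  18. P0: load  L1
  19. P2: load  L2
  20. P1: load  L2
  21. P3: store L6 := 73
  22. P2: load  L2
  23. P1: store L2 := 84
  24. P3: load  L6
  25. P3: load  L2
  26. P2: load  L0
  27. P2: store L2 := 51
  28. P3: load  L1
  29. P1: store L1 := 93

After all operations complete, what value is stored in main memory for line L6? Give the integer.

memory[L6] = 20

[1] P0: store L2 := 51 | P0:M(51), P1:I, P2:I, P3:I | bus: BusRdX
[2] P3: store L2 := 6 | P0:I, P1:I, P2:I, P3:M(6) | bus: BusRdX,Flush
[3] P0: store L2 := 80 | P0:M(80), P1:I, P2:I, P3:I | bus: BusRdX,Flush
[4] P0: store L2 := 90 | P0:M(90), P1:I, P2:I, P3:I | bus: none
[5] P1: load  L6 | P0:I, P1:E(20), P2:I, P3:I | bus: BusRd
[6] P1: load  L2 | P0:S(90), P1:S(90), P2:I, P3:I | bus: BusRd,Flush
[7] P0: load  L1 | P0:E(10), P1:I, P2:I, P3:I | bus: BusRd
[8] P3: load  L2 | P0:S(90), P1:S(90), P2:I, P3:S(90) | bus: BusRd
[9] P0: load  L7 | P0:E(50), P1:I, P2:I, P3:I | bus: BusRd
[10] P2: store L5 := 58 | P0:I, P1:I, P2:M(58), P3:I | bus: BusRdX
[11] P2: store L2 := 28 | P0:I, P1:I, P2:M(28), P3:I | bus: BusRdX
[12] P2: store L2 := 8 | P0:I, P1:I, P2:M(8), P3:I | bus: none
[13] P1: store L7 := 17 | P0:I, P1:M(17), P2:I, P3:I | bus: BusRdX
[14] P1: store L2 := 58 | P0:I, P1:M(58), P2:I, P3:I | bus: BusRdX,Flush
[15] P3: load  L2 | P0:I, P1:S(58), P2:I, P3:S(58) | bus: BusRd,Flush
[16] P2: store L0 := 6 | P0:I, P1:I, P2:M(6), P3:I | bus: BusRdX
[17] P2: load  L7 | P0:I, P1:S(17), P2:S(17), P3:I | bus: BusRd,Flush
[18] P0: load  L1 | P0:E(10), P1:I, P2:I, P3:I | bus: none
[19] P2: load  L2 | P0:I, P1:S(58), P2:S(58), P3:S(58) | bus: BusRd
[20] P1: load  L2 | P0:I, P1:S(58), P2:S(58), P3:S(58) | bus: none
[21] P3: store L6 := 73 | P0:I, P1:I, P2:I, P3:M(73) | bus: BusRdX
[22] P2: load  L2 | P0:I, P1:S(58), P2:S(58), P3:S(58) | bus: none
[23] P1: store L2 := 84 | P0:I, P1:M(84), P2:I, P3:I | bus: BusUpgr
[24] P3: load  L6 | P0:I, P1:I, P2:I, P3:M(73) | bus: none
[25] P3: load  L2 | P0:I, P1:S(84), P2:I, P3:S(84) | bus: BusRd,Flush
[26] P2: load  L0 | P0:I, P1:I, P2:M(6), P3:I | bus: none
[27] P2: store L2 := 51 | P0:I, P1:I, P2:M(51), P3:I | bus: BusRdX
[28] P3: load  L1 | P0:S(10), P1:I, P2:I, P3:S(10) | bus: BusRd
[29] P1: store L1 := 93 | P0:I, P1:M(93), P2:I, P3:I | bus: BusRdX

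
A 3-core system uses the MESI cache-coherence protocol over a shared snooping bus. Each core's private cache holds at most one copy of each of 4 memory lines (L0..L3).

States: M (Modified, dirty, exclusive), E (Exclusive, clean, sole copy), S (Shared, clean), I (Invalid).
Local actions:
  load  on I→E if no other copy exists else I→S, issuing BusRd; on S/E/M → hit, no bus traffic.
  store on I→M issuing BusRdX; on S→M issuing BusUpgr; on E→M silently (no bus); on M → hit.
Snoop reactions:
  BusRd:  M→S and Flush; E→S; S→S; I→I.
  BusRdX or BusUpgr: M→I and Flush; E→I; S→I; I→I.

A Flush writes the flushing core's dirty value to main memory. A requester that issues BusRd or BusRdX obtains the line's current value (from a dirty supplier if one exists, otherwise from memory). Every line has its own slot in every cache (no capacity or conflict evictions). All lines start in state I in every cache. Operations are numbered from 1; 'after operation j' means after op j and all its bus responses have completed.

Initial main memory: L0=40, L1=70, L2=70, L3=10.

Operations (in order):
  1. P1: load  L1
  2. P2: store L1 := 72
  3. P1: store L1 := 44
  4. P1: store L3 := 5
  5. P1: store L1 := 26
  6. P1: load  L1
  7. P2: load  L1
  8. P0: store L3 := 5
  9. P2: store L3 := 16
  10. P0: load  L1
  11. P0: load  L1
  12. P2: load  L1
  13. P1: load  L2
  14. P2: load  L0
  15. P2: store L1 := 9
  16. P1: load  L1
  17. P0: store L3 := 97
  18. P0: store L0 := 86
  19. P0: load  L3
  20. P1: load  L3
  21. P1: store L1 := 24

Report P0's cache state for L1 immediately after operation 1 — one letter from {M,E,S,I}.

1. P1: load  L1  bus=[BusRd]  L1: P0=I P1=E P2=I  mem[L1]=70
2. P2: store L1 := 72  bus=[BusRdX]  L1: P0=I P1=I P2=M  mem[L1]=70
3. P1: store L1 := 44  bus=[BusRdX,Flush]  L1: P0=I P1=M P2=I  mem[L1]=72
4. P1: store L3 := 5  bus=[BusRdX]  L3: P0=I P1=M P2=I  mem[L3]=10
5. P1: store L1 := 26  bus=[-]  L1: P0=I P1=M P2=I  mem[L1]=72
6. P1: load  L1  bus=[-]  L1: P0=I P1=M P2=I  mem[L1]=72
7. P2: load  L1  bus=[BusRd,Flush]  L1: P0=I P1=S P2=S  mem[L1]=26
8. P0: store L3 := 5  bus=[BusRdX,Flush]  L3: P0=M P1=I P2=I  mem[L3]=5
9. P2: store L3 := 16  bus=[BusRdX,Flush]  L3: P0=I P1=I P2=M  mem[L3]=5
10. P0: load  L1  bus=[BusRd]  L1: P0=S P1=S P2=S  mem[L1]=26
11. P0: load  L1  bus=[-]  L1: P0=S P1=S P2=S  mem[L1]=26
12. P2: load  L1  bus=[-]  L1: P0=S P1=S P2=S  mem[L1]=26
13. P1: load  L2  bus=[BusRd]  L2: P0=I P1=E P2=I  mem[L2]=70
14. P2: load  L0  bus=[BusRd]  L0: P0=I P1=I P2=E  mem[L0]=40
15. P2: store L1 := 9  bus=[BusUpgr]  L1: P0=I P1=I P2=M  mem[L1]=26
16. P1: load  L1  bus=[BusRd,Flush]  L1: P0=I P1=S P2=S  mem[L1]=9
17. P0: store L3 := 97  bus=[BusRdX,Flush]  L3: P0=M P1=I P2=I  mem[L3]=16
18. P0: store L0 := 86  bus=[BusRdX]  L0: P0=M P1=I P2=I  mem[L0]=40
19. P0: load  L3  bus=[-]  L3: P0=M P1=I P2=I  mem[L3]=16
20. P1: load  L3  bus=[BusRd,Flush]  L3: P0=S P1=S P2=I  mem[L3]=97
21. P1: store L1 := 24  bus=[BusUpgr]  L1: P0=I P1=M P2=I  mem[L1]=9

state = I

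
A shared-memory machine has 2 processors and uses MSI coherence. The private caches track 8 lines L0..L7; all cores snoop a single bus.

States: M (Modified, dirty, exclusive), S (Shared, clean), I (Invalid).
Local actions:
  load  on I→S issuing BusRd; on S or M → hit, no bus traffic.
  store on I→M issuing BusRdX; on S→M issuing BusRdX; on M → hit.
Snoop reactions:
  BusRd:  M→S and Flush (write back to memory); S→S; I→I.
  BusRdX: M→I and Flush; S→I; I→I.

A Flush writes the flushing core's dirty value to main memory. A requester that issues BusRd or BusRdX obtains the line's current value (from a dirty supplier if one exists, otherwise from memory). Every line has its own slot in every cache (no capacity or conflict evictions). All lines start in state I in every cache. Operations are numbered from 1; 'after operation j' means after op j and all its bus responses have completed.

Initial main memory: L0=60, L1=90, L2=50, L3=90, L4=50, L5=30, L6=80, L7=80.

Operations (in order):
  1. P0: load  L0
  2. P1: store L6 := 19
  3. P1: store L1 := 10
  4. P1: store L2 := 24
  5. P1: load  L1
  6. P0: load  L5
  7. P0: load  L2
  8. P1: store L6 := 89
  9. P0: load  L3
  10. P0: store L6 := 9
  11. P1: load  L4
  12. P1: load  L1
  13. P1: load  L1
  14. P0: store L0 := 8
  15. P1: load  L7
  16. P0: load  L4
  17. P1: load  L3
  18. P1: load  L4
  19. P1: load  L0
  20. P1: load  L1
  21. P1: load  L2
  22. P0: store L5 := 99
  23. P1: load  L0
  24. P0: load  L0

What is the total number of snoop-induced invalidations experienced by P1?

[1] P0: load  L0 | P0:S(60), P1:I | bus: BusRd
[2] P1: store L6 := 19 | P0:I, P1:M(19) | bus: BusRdX
[3] P1: store L1 := 10 | P0:I, P1:M(10) | bus: BusRdX
[4] P1: store L2 := 24 | P0:I, P1:M(24) | bus: BusRdX
[5] P1: load  L1 | P0:I, P1:M(10) | bus: none
[6] P0: load  L5 | P0:S(30), P1:I | bus: BusRd
[7] P0: load  L2 | P0:S(24), P1:S(24) | bus: BusRd,Flush
[8] P1: store L6 := 89 | P0:I, P1:M(89) | bus: none
[9] P0: load  L3 | P0:S(90), P1:I | bus: BusRd
[10] P0: store L6 := 9 | P0:M(9), P1:I | bus: BusRdX,Flush
[11] P1: load  L4 | P0:I, P1:S(50) | bus: BusRd
[12] P1: load  L1 | P0:I, P1:M(10) | bus: none
[13] P1: load  L1 | P0:I, P1:M(10) | bus: none
[14] P0: store L0 := 8 | P0:M(8), P1:I | bus: BusRdX
[15] P1: load  L7 | P0:I, P1:S(80) | bus: BusRd
[16] P0: load  L4 | P0:S(50), P1:S(50) | bus: BusRd
[17] P1: load  L3 | P0:S(90), P1:S(90) | bus: BusRd
[18] P1: load  L4 | P0:S(50), P1:S(50) | bus: none
[19] P1: load  L0 | P0:S(8), P1:S(8) | bus: BusRd,Flush
[20] P1: load  L1 | P0:I, P1:M(10) | bus: none
[21] P1: load  L2 | P0:S(24), P1:S(24) | bus: none
[22] P0: store L5 := 99 | P0:M(99), P1:I | bus: BusRdX
[23] P1: load  L0 | P0:S(8), P1:S(8) | bus: none
[24] P0: load  L0 | P0:S(8), P1:S(8) | bus: none

invalidations = 1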